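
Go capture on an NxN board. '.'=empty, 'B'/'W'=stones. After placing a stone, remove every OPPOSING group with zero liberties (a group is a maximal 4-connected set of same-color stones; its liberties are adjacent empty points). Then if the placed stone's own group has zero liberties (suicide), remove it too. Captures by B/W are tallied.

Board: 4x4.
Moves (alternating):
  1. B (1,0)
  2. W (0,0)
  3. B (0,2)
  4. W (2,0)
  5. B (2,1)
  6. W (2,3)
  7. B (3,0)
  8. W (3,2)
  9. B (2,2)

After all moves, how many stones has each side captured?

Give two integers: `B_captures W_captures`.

Move 1: B@(1,0) -> caps B=0 W=0
Move 2: W@(0,0) -> caps B=0 W=0
Move 3: B@(0,2) -> caps B=0 W=0
Move 4: W@(2,0) -> caps B=0 W=0
Move 5: B@(2,1) -> caps B=0 W=0
Move 6: W@(2,3) -> caps B=0 W=0
Move 7: B@(3,0) -> caps B=1 W=0
Move 8: W@(3,2) -> caps B=1 W=0
Move 9: B@(2,2) -> caps B=1 W=0

Answer: 1 0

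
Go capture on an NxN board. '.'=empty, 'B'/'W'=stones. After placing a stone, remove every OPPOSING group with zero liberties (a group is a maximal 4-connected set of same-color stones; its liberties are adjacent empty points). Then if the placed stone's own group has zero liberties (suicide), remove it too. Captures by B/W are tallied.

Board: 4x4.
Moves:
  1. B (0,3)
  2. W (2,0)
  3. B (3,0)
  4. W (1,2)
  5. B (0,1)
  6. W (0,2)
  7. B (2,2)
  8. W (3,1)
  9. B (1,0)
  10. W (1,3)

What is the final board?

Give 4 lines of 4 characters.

Move 1: B@(0,3) -> caps B=0 W=0
Move 2: W@(2,0) -> caps B=0 W=0
Move 3: B@(3,0) -> caps B=0 W=0
Move 4: W@(1,2) -> caps B=0 W=0
Move 5: B@(0,1) -> caps B=0 W=0
Move 6: W@(0,2) -> caps B=0 W=0
Move 7: B@(2,2) -> caps B=0 W=0
Move 8: W@(3,1) -> caps B=0 W=1
Move 9: B@(1,0) -> caps B=0 W=1
Move 10: W@(1,3) -> caps B=0 W=2

Answer: .BW.
B.WW
W.B.
.W..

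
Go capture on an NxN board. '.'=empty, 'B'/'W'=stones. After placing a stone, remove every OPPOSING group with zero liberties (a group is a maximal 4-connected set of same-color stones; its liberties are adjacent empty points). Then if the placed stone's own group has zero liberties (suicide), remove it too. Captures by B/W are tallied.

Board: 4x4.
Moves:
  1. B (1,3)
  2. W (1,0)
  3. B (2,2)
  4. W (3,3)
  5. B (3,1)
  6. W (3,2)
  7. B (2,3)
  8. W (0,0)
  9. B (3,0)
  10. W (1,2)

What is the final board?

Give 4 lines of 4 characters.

Move 1: B@(1,3) -> caps B=0 W=0
Move 2: W@(1,0) -> caps B=0 W=0
Move 3: B@(2,2) -> caps B=0 W=0
Move 4: W@(3,3) -> caps B=0 W=0
Move 5: B@(3,1) -> caps B=0 W=0
Move 6: W@(3,2) -> caps B=0 W=0
Move 7: B@(2,3) -> caps B=2 W=0
Move 8: W@(0,0) -> caps B=2 W=0
Move 9: B@(3,0) -> caps B=2 W=0
Move 10: W@(1,2) -> caps B=2 W=0

Answer: W...
W.WB
..BB
BB..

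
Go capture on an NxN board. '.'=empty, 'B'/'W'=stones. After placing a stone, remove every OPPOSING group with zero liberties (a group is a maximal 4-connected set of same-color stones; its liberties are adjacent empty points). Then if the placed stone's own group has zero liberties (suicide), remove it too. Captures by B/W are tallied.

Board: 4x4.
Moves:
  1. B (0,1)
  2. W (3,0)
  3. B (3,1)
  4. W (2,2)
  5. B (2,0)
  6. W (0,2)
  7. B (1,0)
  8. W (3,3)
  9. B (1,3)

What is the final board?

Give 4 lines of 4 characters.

Move 1: B@(0,1) -> caps B=0 W=0
Move 2: W@(3,0) -> caps B=0 W=0
Move 3: B@(3,1) -> caps B=0 W=0
Move 4: W@(2,2) -> caps B=0 W=0
Move 5: B@(2,0) -> caps B=1 W=0
Move 6: W@(0,2) -> caps B=1 W=0
Move 7: B@(1,0) -> caps B=1 W=0
Move 8: W@(3,3) -> caps B=1 W=0
Move 9: B@(1,3) -> caps B=1 W=0

Answer: .BW.
B..B
B.W.
.B.W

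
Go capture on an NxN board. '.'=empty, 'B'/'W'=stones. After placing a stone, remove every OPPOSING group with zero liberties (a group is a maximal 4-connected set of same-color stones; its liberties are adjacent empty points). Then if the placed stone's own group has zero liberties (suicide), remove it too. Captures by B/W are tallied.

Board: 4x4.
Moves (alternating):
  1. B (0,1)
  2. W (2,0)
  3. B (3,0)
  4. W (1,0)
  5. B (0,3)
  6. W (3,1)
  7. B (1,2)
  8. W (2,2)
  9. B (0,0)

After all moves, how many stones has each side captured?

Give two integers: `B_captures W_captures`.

Move 1: B@(0,1) -> caps B=0 W=0
Move 2: W@(2,0) -> caps B=0 W=0
Move 3: B@(3,0) -> caps B=0 W=0
Move 4: W@(1,0) -> caps B=0 W=0
Move 5: B@(0,3) -> caps B=0 W=0
Move 6: W@(3,1) -> caps B=0 W=1
Move 7: B@(1,2) -> caps B=0 W=1
Move 8: W@(2,2) -> caps B=0 W=1
Move 9: B@(0,0) -> caps B=0 W=1

Answer: 0 1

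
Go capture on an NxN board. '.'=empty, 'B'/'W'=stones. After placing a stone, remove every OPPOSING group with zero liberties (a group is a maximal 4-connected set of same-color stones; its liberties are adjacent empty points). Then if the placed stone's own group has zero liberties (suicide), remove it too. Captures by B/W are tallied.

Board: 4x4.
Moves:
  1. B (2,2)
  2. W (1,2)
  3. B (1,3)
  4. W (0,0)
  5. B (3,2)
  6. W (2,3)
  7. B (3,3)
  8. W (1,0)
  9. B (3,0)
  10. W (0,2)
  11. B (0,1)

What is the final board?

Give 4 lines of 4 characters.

Move 1: B@(2,2) -> caps B=0 W=0
Move 2: W@(1,2) -> caps B=0 W=0
Move 3: B@(1,3) -> caps B=0 W=0
Move 4: W@(0,0) -> caps B=0 W=0
Move 5: B@(3,2) -> caps B=0 W=0
Move 6: W@(2,3) -> caps B=0 W=0
Move 7: B@(3,3) -> caps B=1 W=0
Move 8: W@(1,0) -> caps B=1 W=0
Move 9: B@(3,0) -> caps B=1 W=0
Move 10: W@(0,2) -> caps B=1 W=0
Move 11: B@(0,1) -> caps B=1 W=0

Answer: WBW.
W.WB
..B.
B.BB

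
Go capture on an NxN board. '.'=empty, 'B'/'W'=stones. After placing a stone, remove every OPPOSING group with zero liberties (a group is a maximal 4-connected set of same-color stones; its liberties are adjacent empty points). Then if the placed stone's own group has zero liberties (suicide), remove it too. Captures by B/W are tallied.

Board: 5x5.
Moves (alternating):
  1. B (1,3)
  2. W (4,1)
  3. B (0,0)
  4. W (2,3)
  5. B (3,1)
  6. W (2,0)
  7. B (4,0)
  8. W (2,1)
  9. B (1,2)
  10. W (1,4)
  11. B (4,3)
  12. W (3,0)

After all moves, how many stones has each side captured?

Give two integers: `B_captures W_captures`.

Move 1: B@(1,3) -> caps B=0 W=0
Move 2: W@(4,1) -> caps B=0 W=0
Move 3: B@(0,0) -> caps B=0 W=0
Move 4: W@(2,3) -> caps B=0 W=0
Move 5: B@(3,1) -> caps B=0 W=0
Move 6: W@(2,0) -> caps B=0 W=0
Move 7: B@(4,0) -> caps B=0 W=0
Move 8: W@(2,1) -> caps B=0 W=0
Move 9: B@(1,2) -> caps B=0 W=0
Move 10: W@(1,4) -> caps B=0 W=0
Move 11: B@(4,3) -> caps B=0 W=0
Move 12: W@(3,0) -> caps B=0 W=1

Answer: 0 1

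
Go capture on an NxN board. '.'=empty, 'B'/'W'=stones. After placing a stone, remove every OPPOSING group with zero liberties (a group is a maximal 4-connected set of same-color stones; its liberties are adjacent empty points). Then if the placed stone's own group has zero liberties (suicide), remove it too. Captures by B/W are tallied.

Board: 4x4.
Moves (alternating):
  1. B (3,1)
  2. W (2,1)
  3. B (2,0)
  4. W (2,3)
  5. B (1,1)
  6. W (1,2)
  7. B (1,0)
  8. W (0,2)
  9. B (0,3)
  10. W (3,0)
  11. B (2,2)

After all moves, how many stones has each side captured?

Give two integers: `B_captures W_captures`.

Move 1: B@(3,1) -> caps B=0 W=0
Move 2: W@(2,1) -> caps B=0 W=0
Move 3: B@(2,0) -> caps B=0 W=0
Move 4: W@(2,3) -> caps B=0 W=0
Move 5: B@(1,1) -> caps B=0 W=0
Move 6: W@(1,2) -> caps B=0 W=0
Move 7: B@(1,0) -> caps B=0 W=0
Move 8: W@(0,2) -> caps B=0 W=0
Move 9: B@(0,3) -> caps B=0 W=0
Move 10: W@(3,0) -> caps B=0 W=0
Move 11: B@(2,2) -> caps B=1 W=0

Answer: 1 0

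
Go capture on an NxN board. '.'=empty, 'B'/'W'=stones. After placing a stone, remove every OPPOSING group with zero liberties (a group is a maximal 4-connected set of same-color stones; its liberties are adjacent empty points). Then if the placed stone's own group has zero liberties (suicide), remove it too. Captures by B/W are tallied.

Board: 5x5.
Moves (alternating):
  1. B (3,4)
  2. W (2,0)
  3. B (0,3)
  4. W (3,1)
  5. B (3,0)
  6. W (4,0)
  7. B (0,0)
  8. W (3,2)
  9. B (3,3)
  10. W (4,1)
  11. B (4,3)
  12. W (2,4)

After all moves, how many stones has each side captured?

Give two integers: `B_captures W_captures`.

Move 1: B@(3,4) -> caps B=0 W=0
Move 2: W@(2,0) -> caps B=0 W=0
Move 3: B@(0,3) -> caps B=0 W=0
Move 4: W@(3,1) -> caps B=0 W=0
Move 5: B@(3,0) -> caps B=0 W=0
Move 6: W@(4,0) -> caps B=0 W=1
Move 7: B@(0,0) -> caps B=0 W=1
Move 8: W@(3,2) -> caps B=0 W=1
Move 9: B@(3,3) -> caps B=0 W=1
Move 10: W@(4,1) -> caps B=0 W=1
Move 11: B@(4,3) -> caps B=0 W=1
Move 12: W@(2,4) -> caps B=0 W=1

Answer: 0 1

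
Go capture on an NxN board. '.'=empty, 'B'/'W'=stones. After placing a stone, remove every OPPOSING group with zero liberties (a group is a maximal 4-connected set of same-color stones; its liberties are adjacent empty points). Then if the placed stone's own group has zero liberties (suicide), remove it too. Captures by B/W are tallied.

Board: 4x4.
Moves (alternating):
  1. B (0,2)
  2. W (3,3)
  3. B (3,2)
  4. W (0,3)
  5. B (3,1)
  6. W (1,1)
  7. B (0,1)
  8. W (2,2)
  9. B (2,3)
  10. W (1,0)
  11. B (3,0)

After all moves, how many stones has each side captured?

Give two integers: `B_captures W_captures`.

Answer: 1 0

Derivation:
Move 1: B@(0,2) -> caps B=0 W=0
Move 2: W@(3,3) -> caps B=0 W=0
Move 3: B@(3,2) -> caps B=0 W=0
Move 4: W@(0,3) -> caps B=0 W=0
Move 5: B@(3,1) -> caps B=0 W=0
Move 6: W@(1,1) -> caps B=0 W=0
Move 7: B@(0,1) -> caps B=0 W=0
Move 8: W@(2,2) -> caps B=0 W=0
Move 9: B@(2,3) -> caps B=1 W=0
Move 10: W@(1,0) -> caps B=1 W=0
Move 11: B@(3,0) -> caps B=1 W=0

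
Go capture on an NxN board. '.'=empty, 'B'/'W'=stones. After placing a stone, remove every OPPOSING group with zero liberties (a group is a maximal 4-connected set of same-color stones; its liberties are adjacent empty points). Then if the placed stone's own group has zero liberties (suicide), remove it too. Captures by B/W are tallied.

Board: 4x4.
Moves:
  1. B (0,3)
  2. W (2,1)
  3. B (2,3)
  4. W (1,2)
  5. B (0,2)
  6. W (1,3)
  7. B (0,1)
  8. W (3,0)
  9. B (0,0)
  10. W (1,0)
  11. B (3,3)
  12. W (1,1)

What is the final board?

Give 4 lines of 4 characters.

Move 1: B@(0,3) -> caps B=0 W=0
Move 2: W@(2,1) -> caps B=0 W=0
Move 3: B@(2,3) -> caps B=0 W=0
Move 4: W@(1,2) -> caps B=0 W=0
Move 5: B@(0,2) -> caps B=0 W=0
Move 6: W@(1,3) -> caps B=0 W=0
Move 7: B@(0,1) -> caps B=0 W=0
Move 8: W@(3,0) -> caps B=0 W=0
Move 9: B@(0,0) -> caps B=0 W=0
Move 10: W@(1,0) -> caps B=0 W=0
Move 11: B@(3,3) -> caps B=0 W=0
Move 12: W@(1,1) -> caps B=0 W=4

Answer: ....
WWWW
.W.B
W..B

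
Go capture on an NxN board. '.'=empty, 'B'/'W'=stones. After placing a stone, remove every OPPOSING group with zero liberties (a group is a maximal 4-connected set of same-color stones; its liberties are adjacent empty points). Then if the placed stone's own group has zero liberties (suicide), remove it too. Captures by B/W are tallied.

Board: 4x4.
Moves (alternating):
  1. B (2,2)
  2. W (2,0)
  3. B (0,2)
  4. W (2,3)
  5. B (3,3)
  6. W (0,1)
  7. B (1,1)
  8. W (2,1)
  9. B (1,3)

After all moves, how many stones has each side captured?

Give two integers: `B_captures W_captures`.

Answer: 1 0

Derivation:
Move 1: B@(2,2) -> caps B=0 W=0
Move 2: W@(2,0) -> caps B=0 W=0
Move 3: B@(0,2) -> caps B=0 W=0
Move 4: W@(2,3) -> caps B=0 W=0
Move 5: B@(3,3) -> caps B=0 W=0
Move 6: W@(0,1) -> caps B=0 W=0
Move 7: B@(1,1) -> caps B=0 W=0
Move 8: W@(2,1) -> caps B=0 W=0
Move 9: B@(1,3) -> caps B=1 W=0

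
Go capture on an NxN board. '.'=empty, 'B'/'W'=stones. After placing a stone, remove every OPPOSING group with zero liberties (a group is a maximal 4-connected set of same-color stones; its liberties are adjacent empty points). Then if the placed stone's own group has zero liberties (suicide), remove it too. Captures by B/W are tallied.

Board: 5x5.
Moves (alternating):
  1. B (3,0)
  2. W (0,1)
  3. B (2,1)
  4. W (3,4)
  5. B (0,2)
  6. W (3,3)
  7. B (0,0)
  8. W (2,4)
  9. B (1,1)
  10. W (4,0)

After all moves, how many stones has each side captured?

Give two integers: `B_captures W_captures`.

Answer: 1 0

Derivation:
Move 1: B@(3,0) -> caps B=0 W=0
Move 2: W@(0,1) -> caps B=0 W=0
Move 3: B@(2,1) -> caps B=0 W=0
Move 4: W@(3,4) -> caps B=0 W=0
Move 5: B@(0,2) -> caps B=0 W=0
Move 6: W@(3,3) -> caps B=0 W=0
Move 7: B@(0,0) -> caps B=0 W=0
Move 8: W@(2,4) -> caps B=0 W=0
Move 9: B@(1,1) -> caps B=1 W=0
Move 10: W@(4,0) -> caps B=1 W=0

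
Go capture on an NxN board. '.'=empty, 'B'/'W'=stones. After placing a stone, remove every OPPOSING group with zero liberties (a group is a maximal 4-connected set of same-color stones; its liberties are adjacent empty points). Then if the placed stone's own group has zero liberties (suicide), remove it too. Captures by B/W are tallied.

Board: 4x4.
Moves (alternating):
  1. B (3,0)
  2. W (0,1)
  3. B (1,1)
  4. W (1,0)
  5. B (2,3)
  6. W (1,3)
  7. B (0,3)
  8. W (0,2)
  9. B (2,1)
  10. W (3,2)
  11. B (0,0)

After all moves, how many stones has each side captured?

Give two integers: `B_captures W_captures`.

Move 1: B@(3,0) -> caps B=0 W=0
Move 2: W@(0,1) -> caps B=0 W=0
Move 3: B@(1,1) -> caps B=0 W=0
Move 4: W@(1,0) -> caps B=0 W=0
Move 5: B@(2,3) -> caps B=0 W=0
Move 6: W@(1,3) -> caps B=0 W=0
Move 7: B@(0,3) -> caps B=0 W=0
Move 8: W@(0,2) -> caps B=0 W=1
Move 9: B@(2,1) -> caps B=0 W=1
Move 10: W@(3,2) -> caps B=0 W=1
Move 11: B@(0,0) -> caps B=0 W=1

Answer: 0 1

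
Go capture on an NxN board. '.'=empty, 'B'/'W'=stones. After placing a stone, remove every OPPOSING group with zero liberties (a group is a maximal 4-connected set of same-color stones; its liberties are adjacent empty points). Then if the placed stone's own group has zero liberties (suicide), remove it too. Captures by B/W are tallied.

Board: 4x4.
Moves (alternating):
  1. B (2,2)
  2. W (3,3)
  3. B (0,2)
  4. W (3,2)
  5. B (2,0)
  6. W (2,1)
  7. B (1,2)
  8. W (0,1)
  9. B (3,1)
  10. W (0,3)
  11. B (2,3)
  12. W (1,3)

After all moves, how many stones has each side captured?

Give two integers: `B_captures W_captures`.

Move 1: B@(2,2) -> caps B=0 W=0
Move 2: W@(3,3) -> caps B=0 W=0
Move 3: B@(0,2) -> caps B=0 W=0
Move 4: W@(3,2) -> caps B=0 W=0
Move 5: B@(2,0) -> caps B=0 W=0
Move 6: W@(2,1) -> caps B=0 W=0
Move 7: B@(1,2) -> caps B=0 W=0
Move 8: W@(0,1) -> caps B=0 W=0
Move 9: B@(3,1) -> caps B=0 W=0
Move 10: W@(0,3) -> caps B=0 W=0
Move 11: B@(2,3) -> caps B=2 W=0
Move 12: W@(1,3) -> caps B=2 W=0

Answer: 2 0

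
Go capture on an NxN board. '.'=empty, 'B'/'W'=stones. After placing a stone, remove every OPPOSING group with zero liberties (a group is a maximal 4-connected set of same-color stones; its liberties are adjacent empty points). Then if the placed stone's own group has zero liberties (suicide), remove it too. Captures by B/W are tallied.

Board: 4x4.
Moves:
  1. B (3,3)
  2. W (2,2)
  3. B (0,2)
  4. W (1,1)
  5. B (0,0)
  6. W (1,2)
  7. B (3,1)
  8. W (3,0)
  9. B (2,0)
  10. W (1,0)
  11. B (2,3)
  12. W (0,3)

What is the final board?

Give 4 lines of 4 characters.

Answer: B.BW
WWW.
B.WB
.B.B

Derivation:
Move 1: B@(3,3) -> caps B=0 W=0
Move 2: W@(2,2) -> caps B=0 W=0
Move 3: B@(0,2) -> caps B=0 W=0
Move 4: W@(1,1) -> caps B=0 W=0
Move 5: B@(0,0) -> caps B=0 W=0
Move 6: W@(1,2) -> caps B=0 W=0
Move 7: B@(3,1) -> caps B=0 W=0
Move 8: W@(3,0) -> caps B=0 W=0
Move 9: B@(2,0) -> caps B=1 W=0
Move 10: W@(1,0) -> caps B=1 W=0
Move 11: B@(2,3) -> caps B=1 W=0
Move 12: W@(0,3) -> caps B=1 W=0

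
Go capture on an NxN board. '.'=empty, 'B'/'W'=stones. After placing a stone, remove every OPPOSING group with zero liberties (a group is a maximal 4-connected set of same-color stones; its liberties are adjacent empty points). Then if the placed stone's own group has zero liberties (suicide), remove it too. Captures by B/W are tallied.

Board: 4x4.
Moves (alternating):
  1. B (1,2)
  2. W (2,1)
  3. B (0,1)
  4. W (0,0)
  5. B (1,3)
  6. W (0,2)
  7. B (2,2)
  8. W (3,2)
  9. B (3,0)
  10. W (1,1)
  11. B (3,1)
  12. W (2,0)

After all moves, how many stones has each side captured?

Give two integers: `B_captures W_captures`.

Move 1: B@(1,2) -> caps B=0 W=0
Move 2: W@(2,1) -> caps B=0 W=0
Move 3: B@(0,1) -> caps B=0 W=0
Move 4: W@(0,0) -> caps B=0 W=0
Move 5: B@(1,3) -> caps B=0 W=0
Move 6: W@(0,2) -> caps B=0 W=0
Move 7: B@(2,2) -> caps B=0 W=0
Move 8: W@(3,2) -> caps B=0 W=0
Move 9: B@(3,0) -> caps B=0 W=0
Move 10: W@(1,1) -> caps B=0 W=1
Move 11: B@(3,1) -> caps B=0 W=1
Move 12: W@(2,0) -> caps B=0 W=3

Answer: 0 3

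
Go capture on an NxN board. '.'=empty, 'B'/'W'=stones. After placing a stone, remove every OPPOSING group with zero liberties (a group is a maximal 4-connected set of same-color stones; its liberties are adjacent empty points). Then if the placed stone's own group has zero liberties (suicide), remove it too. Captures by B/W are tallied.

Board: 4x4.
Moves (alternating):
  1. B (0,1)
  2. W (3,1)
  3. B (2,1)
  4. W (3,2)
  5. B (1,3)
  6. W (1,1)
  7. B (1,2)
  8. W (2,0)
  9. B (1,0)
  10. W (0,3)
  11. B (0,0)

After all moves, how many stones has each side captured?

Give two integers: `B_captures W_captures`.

Answer: 1 0

Derivation:
Move 1: B@(0,1) -> caps B=0 W=0
Move 2: W@(3,1) -> caps B=0 W=0
Move 3: B@(2,1) -> caps B=0 W=0
Move 4: W@(3,2) -> caps B=0 W=0
Move 5: B@(1,3) -> caps B=0 W=0
Move 6: W@(1,1) -> caps B=0 W=0
Move 7: B@(1,2) -> caps B=0 W=0
Move 8: W@(2,0) -> caps B=0 W=0
Move 9: B@(1,0) -> caps B=1 W=0
Move 10: W@(0,3) -> caps B=1 W=0
Move 11: B@(0,0) -> caps B=1 W=0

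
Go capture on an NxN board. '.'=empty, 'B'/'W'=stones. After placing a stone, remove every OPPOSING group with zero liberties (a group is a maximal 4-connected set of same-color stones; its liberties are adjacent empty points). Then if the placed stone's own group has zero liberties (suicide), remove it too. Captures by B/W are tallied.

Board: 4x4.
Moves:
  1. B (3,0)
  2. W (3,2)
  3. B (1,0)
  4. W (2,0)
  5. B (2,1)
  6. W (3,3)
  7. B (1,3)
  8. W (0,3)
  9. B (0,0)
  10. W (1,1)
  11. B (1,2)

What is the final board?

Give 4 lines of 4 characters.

Answer: B..W
BWBB
.B..
B.WW

Derivation:
Move 1: B@(3,0) -> caps B=0 W=0
Move 2: W@(3,2) -> caps B=0 W=0
Move 3: B@(1,0) -> caps B=0 W=0
Move 4: W@(2,0) -> caps B=0 W=0
Move 5: B@(2,1) -> caps B=1 W=0
Move 6: W@(3,3) -> caps B=1 W=0
Move 7: B@(1,3) -> caps B=1 W=0
Move 8: W@(0,3) -> caps B=1 W=0
Move 9: B@(0,0) -> caps B=1 W=0
Move 10: W@(1,1) -> caps B=1 W=0
Move 11: B@(1,2) -> caps B=1 W=0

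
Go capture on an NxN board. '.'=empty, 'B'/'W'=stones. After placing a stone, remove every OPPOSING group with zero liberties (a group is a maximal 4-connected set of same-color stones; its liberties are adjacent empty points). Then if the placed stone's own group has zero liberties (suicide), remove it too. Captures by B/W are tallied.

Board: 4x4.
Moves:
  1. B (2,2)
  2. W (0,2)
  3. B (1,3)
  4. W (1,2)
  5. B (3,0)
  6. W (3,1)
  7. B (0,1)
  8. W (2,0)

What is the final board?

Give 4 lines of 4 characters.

Answer: .BW.
..WB
W.B.
.W..

Derivation:
Move 1: B@(2,2) -> caps B=0 W=0
Move 2: W@(0,2) -> caps B=0 W=0
Move 3: B@(1,3) -> caps B=0 W=0
Move 4: W@(1,2) -> caps B=0 W=0
Move 5: B@(3,0) -> caps B=0 W=0
Move 6: W@(3,1) -> caps B=0 W=0
Move 7: B@(0,1) -> caps B=0 W=0
Move 8: W@(2,0) -> caps B=0 W=1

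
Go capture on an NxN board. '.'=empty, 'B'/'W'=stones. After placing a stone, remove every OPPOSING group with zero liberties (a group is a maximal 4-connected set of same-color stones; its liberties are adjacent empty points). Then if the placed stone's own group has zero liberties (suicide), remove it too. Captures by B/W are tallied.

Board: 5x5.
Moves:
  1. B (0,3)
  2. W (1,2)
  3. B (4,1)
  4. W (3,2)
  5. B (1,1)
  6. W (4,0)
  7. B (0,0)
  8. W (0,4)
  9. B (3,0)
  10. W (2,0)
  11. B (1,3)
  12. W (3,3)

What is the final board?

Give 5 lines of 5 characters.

Move 1: B@(0,3) -> caps B=0 W=0
Move 2: W@(1,2) -> caps B=0 W=0
Move 3: B@(4,1) -> caps B=0 W=0
Move 4: W@(3,2) -> caps B=0 W=0
Move 5: B@(1,1) -> caps B=0 W=0
Move 6: W@(4,0) -> caps B=0 W=0
Move 7: B@(0,0) -> caps B=0 W=0
Move 8: W@(0,4) -> caps B=0 W=0
Move 9: B@(3,0) -> caps B=1 W=0
Move 10: W@(2,0) -> caps B=1 W=0
Move 11: B@(1,3) -> caps B=1 W=0
Move 12: W@(3,3) -> caps B=1 W=0

Answer: B..BW
.BWB.
W....
B.WW.
.B...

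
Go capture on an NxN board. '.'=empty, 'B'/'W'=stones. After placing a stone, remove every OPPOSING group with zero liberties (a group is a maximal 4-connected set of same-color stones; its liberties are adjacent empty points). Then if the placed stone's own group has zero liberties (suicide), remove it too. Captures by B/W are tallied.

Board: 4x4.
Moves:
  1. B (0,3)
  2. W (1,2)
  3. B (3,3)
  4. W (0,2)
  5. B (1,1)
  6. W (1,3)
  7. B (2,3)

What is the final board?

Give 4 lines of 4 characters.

Move 1: B@(0,3) -> caps B=0 W=0
Move 2: W@(1,2) -> caps B=0 W=0
Move 3: B@(3,3) -> caps B=0 W=0
Move 4: W@(0,2) -> caps B=0 W=0
Move 5: B@(1,1) -> caps B=0 W=0
Move 6: W@(1,3) -> caps B=0 W=1
Move 7: B@(2,3) -> caps B=0 W=1

Answer: ..W.
.BWW
...B
...B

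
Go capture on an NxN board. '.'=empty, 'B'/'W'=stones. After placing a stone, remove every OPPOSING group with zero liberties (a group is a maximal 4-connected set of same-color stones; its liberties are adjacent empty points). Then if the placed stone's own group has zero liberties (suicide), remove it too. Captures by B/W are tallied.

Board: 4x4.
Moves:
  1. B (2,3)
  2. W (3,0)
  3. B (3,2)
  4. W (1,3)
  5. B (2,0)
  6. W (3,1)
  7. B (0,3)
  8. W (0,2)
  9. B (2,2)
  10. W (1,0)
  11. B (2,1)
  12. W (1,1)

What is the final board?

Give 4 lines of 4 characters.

Move 1: B@(2,3) -> caps B=0 W=0
Move 2: W@(3,0) -> caps B=0 W=0
Move 3: B@(3,2) -> caps B=0 W=0
Move 4: W@(1,3) -> caps B=0 W=0
Move 5: B@(2,0) -> caps B=0 W=0
Move 6: W@(3,1) -> caps B=0 W=0
Move 7: B@(0,3) -> caps B=0 W=0
Move 8: W@(0,2) -> caps B=0 W=1
Move 9: B@(2,2) -> caps B=0 W=1
Move 10: W@(1,0) -> caps B=0 W=1
Move 11: B@(2,1) -> caps B=2 W=1
Move 12: W@(1,1) -> caps B=2 W=1

Answer: ..W.
WW.W
BBBB
..B.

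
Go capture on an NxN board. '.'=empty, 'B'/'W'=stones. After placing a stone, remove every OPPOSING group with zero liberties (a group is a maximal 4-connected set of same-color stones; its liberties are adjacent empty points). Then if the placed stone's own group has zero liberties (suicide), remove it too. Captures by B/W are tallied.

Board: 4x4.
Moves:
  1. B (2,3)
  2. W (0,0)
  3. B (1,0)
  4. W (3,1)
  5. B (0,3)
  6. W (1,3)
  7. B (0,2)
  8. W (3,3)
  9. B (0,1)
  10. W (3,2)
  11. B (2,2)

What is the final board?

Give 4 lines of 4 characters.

Answer: .BBB
B..W
..BB
.WWW

Derivation:
Move 1: B@(2,3) -> caps B=0 W=0
Move 2: W@(0,0) -> caps B=0 W=0
Move 3: B@(1,0) -> caps B=0 W=0
Move 4: W@(3,1) -> caps B=0 W=0
Move 5: B@(0,3) -> caps B=0 W=0
Move 6: W@(1,3) -> caps B=0 W=0
Move 7: B@(0,2) -> caps B=0 W=0
Move 8: W@(3,3) -> caps B=0 W=0
Move 9: B@(0,1) -> caps B=1 W=0
Move 10: W@(3,2) -> caps B=1 W=0
Move 11: B@(2,2) -> caps B=1 W=0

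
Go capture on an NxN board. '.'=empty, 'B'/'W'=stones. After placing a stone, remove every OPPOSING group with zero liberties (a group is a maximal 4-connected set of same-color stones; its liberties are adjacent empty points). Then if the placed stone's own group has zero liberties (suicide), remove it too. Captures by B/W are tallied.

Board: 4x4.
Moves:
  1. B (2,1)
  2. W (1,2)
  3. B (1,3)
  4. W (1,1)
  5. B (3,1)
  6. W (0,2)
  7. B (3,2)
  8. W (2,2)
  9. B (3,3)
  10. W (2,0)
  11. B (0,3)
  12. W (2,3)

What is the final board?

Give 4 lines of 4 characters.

Move 1: B@(2,1) -> caps B=0 W=0
Move 2: W@(1,2) -> caps B=0 W=0
Move 3: B@(1,3) -> caps B=0 W=0
Move 4: W@(1,1) -> caps B=0 W=0
Move 5: B@(3,1) -> caps B=0 W=0
Move 6: W@(0,2) -> caps B=0 W=0
Move 7: B@(3,2) -> caps B=0 W=0
Move 8: W@(2,2) -> caps B=0 W=0
Move 9: B@(3,3) -> caps B=0 W=0
Move 10: W@(2,0) -> caps B=0 W=0
Move 11: B@(0,3) -> caps B=0 W=0
Move 12: W@(2,3) -> caps B=0 W=2

Answer: ..W.
.WW.
WBWW
.BBB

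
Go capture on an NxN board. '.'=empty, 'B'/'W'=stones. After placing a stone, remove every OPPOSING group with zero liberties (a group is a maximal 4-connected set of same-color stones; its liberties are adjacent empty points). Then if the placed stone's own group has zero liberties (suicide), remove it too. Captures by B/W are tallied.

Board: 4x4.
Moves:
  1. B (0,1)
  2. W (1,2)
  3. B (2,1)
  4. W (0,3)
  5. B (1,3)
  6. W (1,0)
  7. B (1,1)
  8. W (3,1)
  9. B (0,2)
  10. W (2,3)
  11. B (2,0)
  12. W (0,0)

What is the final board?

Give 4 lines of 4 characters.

Answer: .BB.
.BWB
BB.W
.W..

Derivation:
Move 1: B@(0,1) -> caps B=0 W=0
Move 2: W@(1,2) -> caps B=0 W=0
Move 3: B@(2,1) -> caps B=0 W=0
Move 4: W@(0,3) -> caps B=0 W=0
Move 5: B@(1,3) -> caps B=0 W=0
Move 6: W@(1,0) -> caps B=0 W=0
Move 7: B@(1,1) -> caps B=0 W=0
Move 8: W@(3,1) -> caps B=0 W=0
Move 9: B@(0,2) -> caps B=1 W=0
Move 10: W@(2,3) -> caps B=1 W=0
Move 11: B@(2,0) -> caps B=1 W=0
Move 12: W@(0,0) -> caps B=1 W=0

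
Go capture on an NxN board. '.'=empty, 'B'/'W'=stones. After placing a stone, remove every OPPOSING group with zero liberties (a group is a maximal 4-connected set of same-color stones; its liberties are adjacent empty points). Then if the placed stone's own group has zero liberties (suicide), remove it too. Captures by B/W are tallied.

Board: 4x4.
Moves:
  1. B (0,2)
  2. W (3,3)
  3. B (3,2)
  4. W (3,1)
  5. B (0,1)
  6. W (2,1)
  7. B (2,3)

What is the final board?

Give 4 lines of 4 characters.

Answer: .BB.
....
.W.B
.WB.

Derivation:
Move 1: B@(0,2) -> caps B=0 W=0
Move 2: W@(3,3) -> caps B=0 W=0
Move 3: B@(3,2) -> caps B=0 W=0
Move 4: W@(3,1) -> caps B=0 W=0
Move 5: B@(0,1) -> caps B=0 W=0
Move 6: W@(2,1) -> caps B=0 W=0
Move 7: B@(2,3) -> caps B=1 W=0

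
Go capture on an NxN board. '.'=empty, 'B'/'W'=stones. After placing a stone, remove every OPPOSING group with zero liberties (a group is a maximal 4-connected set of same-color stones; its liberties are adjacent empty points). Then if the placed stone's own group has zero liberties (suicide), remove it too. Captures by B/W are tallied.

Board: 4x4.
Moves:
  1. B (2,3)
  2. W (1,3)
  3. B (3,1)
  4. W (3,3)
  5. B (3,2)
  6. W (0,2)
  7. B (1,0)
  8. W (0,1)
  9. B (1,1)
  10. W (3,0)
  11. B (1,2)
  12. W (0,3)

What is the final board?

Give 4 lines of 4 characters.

Move 1: B@(2,3) -> caps B=0 W=0
Move 2: W@(1,3) -> caps B=0 W=0
Move 3: B@(3,1) -> caps B=0 W=0
Move 4: W@(3,3) -> caps B=0 W=0
Move 5: B@(3,2) -> caps B=1 W=0
Move 6: W@(0,2) -> caps B=1 W=0
Move 7: B@(1,0) -> caps B=1 W=0
Move 8: W@(0,1) -> caps B=1 W=0
Move 9: B@(1,1) -> caps B=1 W=0
Move 10: W@(3,0) -> caps B=1 W=0
Move 11: B@(1,2) -> caps B=1 W=0
Move 12: W@(0,3) -> caps B=1 W=0

Answer: .WWW
BBBW
...B
WBB.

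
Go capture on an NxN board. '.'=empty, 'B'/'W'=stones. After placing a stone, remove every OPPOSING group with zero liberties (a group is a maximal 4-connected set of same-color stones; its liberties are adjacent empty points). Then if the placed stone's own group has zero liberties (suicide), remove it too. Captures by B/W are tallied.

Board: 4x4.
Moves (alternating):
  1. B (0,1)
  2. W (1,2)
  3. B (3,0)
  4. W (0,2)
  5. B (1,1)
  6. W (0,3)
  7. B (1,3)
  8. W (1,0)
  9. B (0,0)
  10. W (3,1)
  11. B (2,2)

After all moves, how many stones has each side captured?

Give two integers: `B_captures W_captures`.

Move 1: B@(0,1) -> caps B=0 W=0
Move 2: W@(1,2) -> caps B=0 W=0
Move 3: B@(3,0) -> caps B=0 W=0
Move 4: W@(0,2) -> caps B=0 W=0
Move 5: B@(1,1) -> caps B=0 W=0
Move 6: W@(0,3) -> caps B=0 W=0
Move 7: B@(1,3) -> caps B=0 W=0
Move 8: W@(1,0) -> caps B=0 W=0
Move 9: B@(0,0) -> caps B=0 W=0
Move 10: W@(3,1) -> caps B=0 W=0
Move 11: B@(2,2) -> caps B=3 W=0

Answer: 3 0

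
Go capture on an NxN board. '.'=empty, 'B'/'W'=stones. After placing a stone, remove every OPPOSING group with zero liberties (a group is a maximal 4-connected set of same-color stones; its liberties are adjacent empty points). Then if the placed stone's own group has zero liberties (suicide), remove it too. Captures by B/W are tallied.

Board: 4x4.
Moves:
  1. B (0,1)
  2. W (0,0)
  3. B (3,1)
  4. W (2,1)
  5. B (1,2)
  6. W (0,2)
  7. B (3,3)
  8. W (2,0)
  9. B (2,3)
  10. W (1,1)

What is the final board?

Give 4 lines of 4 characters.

Answer: W.W.
.WB.
WW.B
.B.B

Derivation:
Move 1: B@(0,1) -> caps B=0 W=0
Move 2: W@(0,0) -> caps B=0 W=0
Move 3: B@(3,1) -> caps B=0 W=0
Move 4: W@(2,1) -> caps B=0 W=0
Move 5: B@(1,2) -> caps B=0 W=0
Move 6: W@(0,2) -> caps B=0 W=0
Move 7: B@(3,3) -> caps B=0 W=0
Move 8: W@(2,0) -> caps B=0 W=0
Move 9: B@(2,3) -> caps B=0 W=0
Move 10: W@(1,1) -> caps B=0 W=1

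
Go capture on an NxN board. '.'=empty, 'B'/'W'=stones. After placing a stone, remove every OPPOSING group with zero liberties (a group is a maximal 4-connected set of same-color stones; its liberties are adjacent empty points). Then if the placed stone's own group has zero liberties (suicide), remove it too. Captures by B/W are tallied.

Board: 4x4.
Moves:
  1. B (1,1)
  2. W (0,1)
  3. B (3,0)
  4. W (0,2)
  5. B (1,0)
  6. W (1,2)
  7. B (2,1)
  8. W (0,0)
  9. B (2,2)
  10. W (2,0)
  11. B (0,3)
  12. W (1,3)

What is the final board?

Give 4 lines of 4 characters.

Answer: WWW.
BBWW
.BB.
B...

Derivation:
Move 1: B@(1,1) -> caps B=0 W=0
Move 2: W@(0,1) -> caps B=0 W=0
Move 3: B@(3,0) -> caps B=0 W=0
Move 4: W@(0,2) -> caps B=0 W=0
Move 5: B@(1,0) -> caps B=0 W=0
Move 6: W@(1,2) -> caps B=0 W=0
Move 7: B@(2,1) -> caps B=0 W=0
Move 8: W@(0,0) -> caps B=0 W=0
Move 9: B@(2,2) -> caps B=0 W=0
Move 10: W@(2,0) -> caps B=0 W=0
Move 11: B@(0,3) -> caps B=0 W=0
Move 12: W@(1,3) -> caps B=0 W=1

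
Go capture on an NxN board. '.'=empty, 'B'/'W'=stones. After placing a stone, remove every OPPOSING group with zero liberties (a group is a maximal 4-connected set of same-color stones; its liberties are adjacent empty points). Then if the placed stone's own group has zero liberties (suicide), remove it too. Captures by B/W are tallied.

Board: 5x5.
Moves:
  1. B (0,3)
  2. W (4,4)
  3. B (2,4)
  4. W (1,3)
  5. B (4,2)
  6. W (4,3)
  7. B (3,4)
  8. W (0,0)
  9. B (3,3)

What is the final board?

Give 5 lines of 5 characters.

Answer: W..B.
...W.
....B
...BB
..B..

Derivation:
Move 1: B@(0,3) -> caps B=0 W=0
Move 2: W@(4,4) -> caps B=0 W=0
Move 3: B@(2,4) -> caps B=0 W=0
Move 4: W@(1,3) -> caps B=0 W=0
Move 5: B@(4,2) -> caps B=0 W=0
Move 6: W@(4,3) -> caps B=0 W=0
Move 7: B@(3,4) -> caps B=0 W=0
Move 8: W@(0,0) -> caps B=0 W=0
Move 9: B@(3,3) -> caps B=2 W=0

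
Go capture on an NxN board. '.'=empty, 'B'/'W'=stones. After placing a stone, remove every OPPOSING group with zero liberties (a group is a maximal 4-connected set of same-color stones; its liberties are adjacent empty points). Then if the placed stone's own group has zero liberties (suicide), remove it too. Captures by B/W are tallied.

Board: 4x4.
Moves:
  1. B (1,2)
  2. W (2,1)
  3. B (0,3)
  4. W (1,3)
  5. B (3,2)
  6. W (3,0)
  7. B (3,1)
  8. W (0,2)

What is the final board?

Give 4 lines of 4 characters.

Move 1: B@(1,2) -> caps B=0 W=0
Move 2: W@(2,1) -> caps B=0 W=0
Move 3: B@(0,3) -> caps B=0 W=0
Move 4: W@(1,3) -> caps B=0 W=0
Move 5: B@(3,2) -> caps B=0 W=0
Move 6: W@(3,0) -> caps B=0 W=0
Move 7: B@(3,1) -> caps B=0 W=0
Move 8: W@(0,2) -> caps B=0 W=1

Answer: ..W.
..BW
.W..
WBB.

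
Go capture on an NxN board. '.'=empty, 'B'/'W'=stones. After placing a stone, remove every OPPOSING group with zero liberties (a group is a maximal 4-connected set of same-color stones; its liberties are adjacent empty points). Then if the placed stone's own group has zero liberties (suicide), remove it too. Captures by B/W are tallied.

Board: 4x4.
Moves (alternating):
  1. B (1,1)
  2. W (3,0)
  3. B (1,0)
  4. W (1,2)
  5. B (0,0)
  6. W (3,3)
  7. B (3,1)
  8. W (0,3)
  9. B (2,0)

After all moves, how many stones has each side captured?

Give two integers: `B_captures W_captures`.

Answer: 1 0

Derivation:
Move 1: B@(1,1) -> caps B=0 W=0
Move 2: W@(3,0) -> caps B=0 W=0
Move 3: B@(1,0) -> caps B=0 W=0
Move 4: W@(1,2) -> caps B=0 W=0
Move 5: B@(0,0) -> caps B=0 W=0
Move 6: W@(3,3) -> caps B=0 W=0
Move 7: B@(3,1) -> caps B=0 W=0
Move 8: W@(0,3) -> caps B=0 W=0
Move 9: B@(2,0) -> caps B=1 W=0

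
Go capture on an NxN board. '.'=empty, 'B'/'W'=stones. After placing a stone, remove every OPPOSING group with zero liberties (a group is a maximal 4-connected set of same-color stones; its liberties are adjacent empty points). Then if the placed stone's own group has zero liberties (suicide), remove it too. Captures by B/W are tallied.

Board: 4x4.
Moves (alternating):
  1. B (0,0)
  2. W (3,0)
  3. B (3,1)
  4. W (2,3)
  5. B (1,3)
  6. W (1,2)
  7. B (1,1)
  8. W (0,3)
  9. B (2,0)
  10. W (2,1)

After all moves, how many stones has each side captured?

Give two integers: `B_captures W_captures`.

Move 1: B@(0,0) -> caps B=0 W=0
Move 2: W@(3,0) -> caps B=0 W=0
Move 3: B@(3,1) -> caps B=0 W=0
Move 4: W@(2,3) -> caps B=0 W=0
Move 5: B@(1,3) -> caps B=0 W=0
Move 6: W@(1,2) -> caps B=0 W=0
Move 7: B@(1,1) -> caps B=0 W=0
Move 8: W@(0,3) -> caps B=0 W=1
Move 9: B@(2,0) -> caps B=1 W=1
Move 10: W@(2,1) -> caps B=1 W=1

Answer: 1 1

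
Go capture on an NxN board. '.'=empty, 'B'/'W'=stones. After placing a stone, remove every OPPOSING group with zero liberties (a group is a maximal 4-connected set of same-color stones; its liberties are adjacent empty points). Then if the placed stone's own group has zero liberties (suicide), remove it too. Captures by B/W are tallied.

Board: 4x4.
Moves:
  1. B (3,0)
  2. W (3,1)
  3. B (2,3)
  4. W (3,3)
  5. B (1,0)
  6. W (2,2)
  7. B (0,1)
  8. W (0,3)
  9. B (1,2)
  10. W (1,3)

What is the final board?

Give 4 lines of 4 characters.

Answer: .B.W
B.BW
..W.
BW.W

Derivation:
Move 1: B@(3,0) -> caps B=0 W=0
Move 2: W@(3,1) -> caps B=0 W=0
Move 3: B@(2,3) -> caps B=0 W=0
Move 4: W@(3,3) -> caps B=0 W=0
Move 5: B@(1,0) -> caps B=0 W=0
Move 6: W@(2,2) -> caps B=0 W=0
Move 7: B@(0,1) -> caps B=0 W=0
Move 8: W@(0,3) -> caps B=0 W=0
Move 9: B@(1,2) -> caps B=0 W=0
Move 10: W@(1,3) -> caps B=0 W=1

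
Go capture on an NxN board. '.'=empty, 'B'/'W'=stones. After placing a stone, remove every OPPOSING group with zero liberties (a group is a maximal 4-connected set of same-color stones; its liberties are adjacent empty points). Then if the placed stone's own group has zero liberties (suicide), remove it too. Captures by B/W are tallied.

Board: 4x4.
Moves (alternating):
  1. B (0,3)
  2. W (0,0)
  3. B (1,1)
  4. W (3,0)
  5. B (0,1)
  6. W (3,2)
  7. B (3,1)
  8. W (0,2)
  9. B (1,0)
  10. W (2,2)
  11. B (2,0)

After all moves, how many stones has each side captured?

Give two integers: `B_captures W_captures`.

Answer: 2 0

Derivation:
Move 1: B@(0,3) -> caps B=0 W=0
Move 2: W@(0,0) -> caps B=0 W=0
Move 3: B@(1,1) -> caps B=0 W=0
Move 4: W@(3,0) -> caps B=0 W=0
Move 5: B@(0,1) -> caps B=0 W=0
Move 6: W@(3,2) -> caps B=0 W=0
Move 7: B@(3,1) -> caps B=0 W=0
Move 8: W@(0,2) -> caps B=0 W=0
Move 9: B@(1,0) -> caps B=1 W=0
Move 10: W@(2,2) -> caps B=1 W=0
Move 11: B@(2,0) -> caps B=2 W=0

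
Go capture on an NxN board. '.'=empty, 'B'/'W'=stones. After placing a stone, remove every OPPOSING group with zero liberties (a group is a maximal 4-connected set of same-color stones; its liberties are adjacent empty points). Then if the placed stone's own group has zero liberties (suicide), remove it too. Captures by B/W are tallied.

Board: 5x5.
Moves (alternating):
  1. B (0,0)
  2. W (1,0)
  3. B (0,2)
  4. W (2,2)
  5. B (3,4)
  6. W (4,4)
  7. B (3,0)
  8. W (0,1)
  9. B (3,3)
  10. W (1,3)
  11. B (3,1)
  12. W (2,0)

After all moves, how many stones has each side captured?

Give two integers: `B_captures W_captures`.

Move 1: B@(0,0) -> caps B=0 W=0
Move 2: W@(1,0) -> caps B=0 W=0
Move 3: B@(0,2) -> caps B=0 W=0
Move 4: W@(2,2) -> caps B=0 W=0
Move 5: B@(3,4) -> caps B=0 W=0
Move 6: W@(4,4) -> caps B=0 W=0
Move 7: B@(3,0) -> caps B=0 W=0
Move 8: W@(0,1) -> caps B=0 W=1
Move 9: B@(3,3) -> caps B=0 W=1
Move 10: W@(1,3) -> caps B=0 W=1
Move 11: B@(3,1) -> caps B=0 W=1
Move 12: W@(2,0) -> caps B=0 W=1

Answer: 0 1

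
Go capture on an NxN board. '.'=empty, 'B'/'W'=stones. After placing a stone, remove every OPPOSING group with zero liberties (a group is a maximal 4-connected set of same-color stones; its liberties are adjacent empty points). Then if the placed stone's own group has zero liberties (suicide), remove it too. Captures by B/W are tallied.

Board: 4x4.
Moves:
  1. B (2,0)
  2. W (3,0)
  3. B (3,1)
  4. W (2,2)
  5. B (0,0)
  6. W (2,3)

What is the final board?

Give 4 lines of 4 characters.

Answer: B...
....
B.WW
.B..

Derivation:
Move 1: B@(2,0) -> caps B=0 W=0
Move 2: W@(3,0) -> caps B=0 W=0
Move 3: B@(3,1) -> caps B=1 W=0
Move 4: W@(2,2) -> caps B=1 W=0
Move 5: B@(0,0) -> caps B=1 W=0
Move 6: W@(2,3) -> caps B=1 W=0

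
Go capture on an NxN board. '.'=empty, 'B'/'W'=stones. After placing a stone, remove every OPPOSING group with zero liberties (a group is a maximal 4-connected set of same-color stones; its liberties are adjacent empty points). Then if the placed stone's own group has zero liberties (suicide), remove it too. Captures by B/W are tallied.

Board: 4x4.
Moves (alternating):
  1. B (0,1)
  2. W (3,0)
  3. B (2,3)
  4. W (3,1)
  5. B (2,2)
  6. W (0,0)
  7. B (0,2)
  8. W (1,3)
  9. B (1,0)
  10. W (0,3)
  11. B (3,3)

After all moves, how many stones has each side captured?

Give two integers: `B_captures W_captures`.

Move 1: B@(0,1) -> caps B=0 W=0
Move 2: W@(3,0) -> caps B=0 W=0
Move 3: B@(2,3) -> caps B=0 W=0
Move 4: W@(3,1) -> caps B=0 W=0
Move 5: B@(2,2) -> caps B=0 W=0
Move 6: W@(0,0) -> caps B=0 W=0
Move 7: B@(0,2) -> caps B=0 W=0
Move 8: W@(1,3) -> caps B=0 W=0
Move 9: B@(1,0) -> caps B=1 W=0
Move 10: W@(0,3) -> caps B=1 W=0
Move 11: B@(3,3) -> caps B=1 W=0

Answer: 1 0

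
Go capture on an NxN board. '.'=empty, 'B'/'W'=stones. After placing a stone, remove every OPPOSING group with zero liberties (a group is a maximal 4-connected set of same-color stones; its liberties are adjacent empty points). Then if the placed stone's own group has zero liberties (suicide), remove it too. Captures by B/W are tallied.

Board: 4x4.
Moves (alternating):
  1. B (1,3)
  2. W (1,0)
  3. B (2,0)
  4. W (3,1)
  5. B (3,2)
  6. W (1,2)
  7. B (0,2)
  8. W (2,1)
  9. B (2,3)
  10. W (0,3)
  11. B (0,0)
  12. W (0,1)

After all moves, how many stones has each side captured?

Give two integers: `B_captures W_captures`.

Move 1: B@(1,3) -> caps B=0 W=0
Move 2: W@(1,0) -> caps B=0 W=0
Move 3: B@(2,0) -> caps B=0 W=0
Move 4: W@(3,1) -> caps B=0 W=0
Move 5: B@(3,2) -> caps B=0 W=0
Move 6: W@(1,2) -> caps B=0 W=0
Move 7: B@(0,2) -> caps B=0 W=0
Move 8: W@(2,1) -> caps B=0 W=0
Move 9: B@(2,3) -> caps B=0 W=0
Move 10: W@(0,3) -> caps B=0 W=0
Move 11: B@(0,0) -> caps B=0 W=0
Move 12: W@(0,1) -> caps B=0 W=1

Answer: 0 1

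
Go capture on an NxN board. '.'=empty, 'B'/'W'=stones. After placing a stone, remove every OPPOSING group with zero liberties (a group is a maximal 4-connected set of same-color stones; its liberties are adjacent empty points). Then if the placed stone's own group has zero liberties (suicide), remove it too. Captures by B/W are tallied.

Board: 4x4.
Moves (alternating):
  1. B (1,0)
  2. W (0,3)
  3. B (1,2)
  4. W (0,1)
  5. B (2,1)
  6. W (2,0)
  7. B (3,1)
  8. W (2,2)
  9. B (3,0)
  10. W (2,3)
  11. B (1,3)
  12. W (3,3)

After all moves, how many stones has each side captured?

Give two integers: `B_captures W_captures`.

Answer: 1 0

Derivation:
Move 1: B@(1,0) -> caps B=0 W=0
Move 2: W@(0,3) -> caps B=0 W=0
Move 3: B@(1,2) -> caps B=0 W=0
Move 4: W@(0,1) -> caps B=0 W=0
Move 5: B@(2,1) -> caps B=0 W=0
Move 6: W@(2,0) -> caps B=0 W=0
Move 7: B@(3,1) -> caps B=0 W=0
Move 8: W@(2,2) -> caps B=0 W=0
Move 9: B@(3,0) -> caps B=1 W=0
Move 10: W@(2,3) -> caps B=1 W=0
Move 11: B@(1,3) -> caps B=1 W=0
Move 12: W@(3,3) -> caps B=1 W=0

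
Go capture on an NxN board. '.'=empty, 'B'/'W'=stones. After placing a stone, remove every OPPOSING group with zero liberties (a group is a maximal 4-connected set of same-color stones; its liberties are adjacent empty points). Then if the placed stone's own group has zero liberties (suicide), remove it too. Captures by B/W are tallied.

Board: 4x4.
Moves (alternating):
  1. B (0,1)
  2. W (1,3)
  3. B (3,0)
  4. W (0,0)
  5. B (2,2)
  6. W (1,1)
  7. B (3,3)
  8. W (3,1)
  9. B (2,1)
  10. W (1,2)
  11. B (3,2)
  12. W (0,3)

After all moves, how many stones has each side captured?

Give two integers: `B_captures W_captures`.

Answer: 1 0

Derivation:
Move 1: B@(0,1) -> caps B=0 W=0
Move 2: W@(1,3) -> caps B=0 W=0
Move 3: B@(3,0) -> caps B=0 W=0
Move 4: W@(0,0) -> caps B=0 W=0
Move 5: B@(2,2) -> caps B=0 W=0
Move 6: W@(1,1) -> caps B=0 W=0
Move 7: B@(3,3) -> caps B=0 W=0
Move 8: W@(3,1) -> caps B=0 W=0
Move 9: B@(2,1) -> caps B=0 W=0
Move 10: W@(1,2) -> caps B=0 W=0
Move 11: B@(3,2) -> caps B=1 W=0
Move 12: W@(0,3) -> caps B=1 W=0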